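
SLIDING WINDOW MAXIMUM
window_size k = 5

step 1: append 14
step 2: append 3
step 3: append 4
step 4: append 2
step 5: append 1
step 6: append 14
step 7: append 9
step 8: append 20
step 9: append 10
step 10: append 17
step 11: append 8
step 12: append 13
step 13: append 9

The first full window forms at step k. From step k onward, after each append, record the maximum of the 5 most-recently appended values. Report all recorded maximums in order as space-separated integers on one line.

step 1: append 14 -> window=[14] (not full yet)
step 2: append 3 -> window=[14, 3] (not full yet)
step 3: append 4 -> window=[14, 3, 4] (not full yet)
step 4: append 2 -> window=[14, 3, 4, 2] (not full yet)
step 5: append 1 -> window=[14, 3, 4, 2, 1] -> max=14
step 6: append 14 -> window=[3, 4, 2, 1, 14] -> max=14
step 7: append 9 -> window=[4, 2, 1, 14, 9] -> max=14
step 8: append 20 -> window=[2, 1, 14, 9, 20] -> max=20
step 9: append 10 -> window=[1, 14, 9, 20, 10] -> max=20
step 10: append 17 -> window=[14, 9, 20, 10, 17] -> max=20
step 11: append 8 -> window=[9, 20, 10, 17, 8] -> max=20
step 12: append 13 -> window=[20, 10, 17, 8, 13] -> max=20
step 13: append 9 -> window=[10, 17, 8, 13, 9] -> max=17

Answer: 14 14 14 20 20 20 20 20 17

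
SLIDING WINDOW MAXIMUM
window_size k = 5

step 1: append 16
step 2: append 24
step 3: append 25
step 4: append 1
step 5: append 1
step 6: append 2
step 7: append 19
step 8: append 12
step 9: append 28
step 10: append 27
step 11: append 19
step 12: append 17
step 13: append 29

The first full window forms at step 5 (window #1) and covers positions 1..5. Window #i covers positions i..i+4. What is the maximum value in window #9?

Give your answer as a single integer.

step 1: append 16 -> window=[16] (not full yet)
step 2: append 24 -> window=[16, 24] (not full yet)
step 3: append 25 -> window=[16, 24, 25] (not full yet)
step 4: append 1 -> window=[16, 24, 25, 1] (not full yet)
step 5: append 1 -> window=[16, 24, 25, 1, 1] -> max=25
step 6: append 2 -> window=[24, 25, 1, 1, 2] -> max=25
step 7: append 19 -> window=[25, 1, 1, 2, 19] -> max=25
step 8: append 12 -> window=[1, 1, 2, 19, 12] -> max=19
step 9: append 28 -> window=[1, 2, 19, 12, 28] -> max=28
step 10: append 27 -> window=[2, 19, 12, 28, 27] -> max=28
step 11: append 19 -> window=[19, 12, 28, 27, 19] -> max=28
step 12: append 17 -> window=[12, 28, 27, 19, 17] -> max=28
step 13: append 29 -> window=[28, 27, 19, 17, 29] -> max=29
Window #9 max = 29

Answer: 29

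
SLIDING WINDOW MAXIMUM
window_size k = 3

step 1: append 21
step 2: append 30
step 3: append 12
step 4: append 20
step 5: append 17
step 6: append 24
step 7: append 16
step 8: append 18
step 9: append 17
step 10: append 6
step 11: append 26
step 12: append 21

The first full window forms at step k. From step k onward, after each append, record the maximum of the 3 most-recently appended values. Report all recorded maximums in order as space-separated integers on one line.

step 1: append 21 -> window=[21] (not full yet)
step 2: append 30 -> window=[21, 30] (not full yet)
step 3: append 12 -> window=[21, 30, 12] -> max=30
step 4: append 20 -> window=[30, 12, 20] -> max=30
step 5: append 17 -> window=[12, 20, 17] -> max=20
step 6: append 24 -> window=[20, 17, 24] -> max=24
step 7: append 16 -> window=[17, 24, 16] -> max=24
step 8: append 18 -> window=[24, 16, 18] -> max=24
step 9: append 17 -> window=[16, 18, 17] -> max=18
step 10: append 6 -> window=[18, 17, 6] -> max=18
step 11: append 26 -> window=[17, 6, 26] -> max=26
step 12: append 21 -> window=[6, 26, 21] -> max=26

Answer: 30 30 20 24 24 24 18 18 26 26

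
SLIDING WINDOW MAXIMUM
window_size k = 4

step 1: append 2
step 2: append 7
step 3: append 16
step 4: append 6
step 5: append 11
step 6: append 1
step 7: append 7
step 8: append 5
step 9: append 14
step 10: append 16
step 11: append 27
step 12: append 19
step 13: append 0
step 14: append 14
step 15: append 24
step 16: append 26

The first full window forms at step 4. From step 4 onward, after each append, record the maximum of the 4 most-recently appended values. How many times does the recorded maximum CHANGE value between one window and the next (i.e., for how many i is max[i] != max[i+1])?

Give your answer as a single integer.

step 1: append 2 -> window=[2] (not full yet)
step 2: append 7 -> window=[2, 7] (not full yet)
step 3: append 16 -> window=[2, 7, 16] (not full yet)
step 4: append 6 -> window=[2, 7, 16, 6] -> max=16
step 5: append 11 -> window=[7, 16, 6, 11] -> max=16
step 6: append 1 -> window=[16, 6, 11, 1] -> max=16
step 7: append 7 -> window=[6, 11, 1, 7] -> max=11
step 8: append 5 -> window=[11, 1, 7, 5] -> max=11
step 9: append 14 -> window=[1, 7, 5, 14] -> max=14
step 10: append 16 -> window=[7, 5, 14, 16] -> max=16
step 11: append 27 -> window=[5, 14, 16, 27] -> max=27
step 12: append 19 -> window=[14, 16, 27, 19] -> max=27
step 13: append 0 -> window=[16, 27, 19, 0] -> max=27
step 14: append 14 -> window=[27, 19, 0, 14] -> max=27
step 15: append 24 -> window=[19, 0, 14, 24] -> max=24
step 16: append 26 -> window=[0, 14, 24, 26] -> max=26
Recorded maximums: 16 16 16 11 11 14 16 27 27 27 27 24 26
Changes between consecutive maximums: 6

Answer: 6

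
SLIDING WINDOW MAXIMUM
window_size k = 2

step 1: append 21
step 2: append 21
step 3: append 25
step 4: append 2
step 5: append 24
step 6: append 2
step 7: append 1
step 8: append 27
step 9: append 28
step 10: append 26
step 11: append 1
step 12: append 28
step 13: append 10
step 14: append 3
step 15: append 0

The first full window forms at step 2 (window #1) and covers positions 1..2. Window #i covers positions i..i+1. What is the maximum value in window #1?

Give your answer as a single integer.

Answer: 21

Derivation:
step 1: append 21 -> window=[21] (not full yet)
step 2: append 21 -> window=[21, 21] -> max=21
Window #1 max = 21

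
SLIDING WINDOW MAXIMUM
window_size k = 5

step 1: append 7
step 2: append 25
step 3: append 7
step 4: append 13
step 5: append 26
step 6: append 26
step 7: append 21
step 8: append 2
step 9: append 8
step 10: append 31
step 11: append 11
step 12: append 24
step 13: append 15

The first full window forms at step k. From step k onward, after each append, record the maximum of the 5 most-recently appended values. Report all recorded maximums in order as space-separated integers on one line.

step 1: append 7 -> window=[7] (not full yet)
step 2: append 25 -> window=[7, 25] (not full yet)
step 3: append 7 -> window=[7, 25, 7] (not full yet)
step 4: append 13 -> window=[7, 25, 7, 13] (not full yet)
step 5: append 26 -> window=[7, 25, 7, 13, 26] -> max=26
step 6: append 26 -> window=[25, 7, 13, 26, 26] -> max=26
step 7: append 21 -> window=[7, 13, 26, 26, 21] -> max=26
step 8: append 2 -> window=[13, 26, 26, 21, 2] -> max=26
step 9: append 8 -> window=[26, 26, 21, 2, 8] -> max=26
step 10: append 31 -> window=[26, 21, 2, 8, 31] -> max=31
step 11: append 11 -> window=[21, 2, 8, 31, 11] -> max=31
step 12: append 24 -> window=[2, 8, 31, 11, 24] -> max=31
step 13: append 15 -> window=[8, 31, 11, 24, 15] -> max=31

Answer: 26 26 26 26 26 31 31 31 31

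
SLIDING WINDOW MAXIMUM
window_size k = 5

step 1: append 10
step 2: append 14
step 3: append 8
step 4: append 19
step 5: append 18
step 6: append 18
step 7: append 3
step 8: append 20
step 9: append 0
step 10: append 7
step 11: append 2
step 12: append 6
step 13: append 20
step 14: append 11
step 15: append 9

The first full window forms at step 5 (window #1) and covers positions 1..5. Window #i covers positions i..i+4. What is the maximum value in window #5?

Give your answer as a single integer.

Answer: 20

Derivation:
step 1: append 10 -> window=[10] (not full yet)
step 2: append 14 -> window=[10, 14] (not full yet)
step 3: append 8 -> window=[10, 14, 8] (not full yet)
step 4: append 19 -> window=[10, 14, 8, 19] (not full yet)
step 5: append 18 -> window=[10, 14, 8, 19, 18] -> max=19
step 6: append 18 -> window=[14, 8, 19, 18, 18] -> max=19
step 7: append 3 -> window=[8, 19, 18, 18, 3] -> max=19
step 8: append 20 -> window=[19, 18, 18, 3, 20] -> max=20
step 9: append 0 -> window=[18, 18, 3, 20, 0] -> max=20
Window #5 max = 20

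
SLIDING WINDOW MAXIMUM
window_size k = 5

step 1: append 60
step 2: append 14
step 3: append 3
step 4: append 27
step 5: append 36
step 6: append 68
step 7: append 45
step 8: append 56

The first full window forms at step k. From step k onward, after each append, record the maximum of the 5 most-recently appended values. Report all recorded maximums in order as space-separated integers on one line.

step 1: append 60 -> window=[60] (not full yet)
step 2: append 14 -> window=[60, 14] (not full yet)
step 3: append 3 -> window=[60, 14, 3] (not full yet)
step 4: append 27 -> window=[60, 14, 3, 27] (not full yet)
step 5: append 36 -> window=[60, 14, 3, 27, 36] -> max=60
step 6: append 68 -> window=[14, 3, 27, 36, 68] -> max=68
step 7: append 45 -> window=[3, 27, 36, 68, 45] -> max=68
step 8: append 56 -> window=[27, 36, 68, 45, 56] -> max=68

Answer: 60 68 68 68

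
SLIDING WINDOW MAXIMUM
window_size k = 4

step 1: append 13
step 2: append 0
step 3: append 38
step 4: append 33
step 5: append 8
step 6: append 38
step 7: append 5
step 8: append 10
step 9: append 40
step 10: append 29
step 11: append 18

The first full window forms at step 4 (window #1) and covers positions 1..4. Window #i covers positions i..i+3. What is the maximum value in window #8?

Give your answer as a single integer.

step 1: append 13 -> window=[13] (not full yet)
step 2: append 0 -> window=[13, 0] (not full yet)
step 3: append 38 -> window=[13, 0, 38] (not full yet)
step 4: append 33 -> window=[13, 0, 38, 33] -> max=38
step 5: append 8 -> window=[0, 38, 33, 8] -> max=38
step 6: append 38 -> window=[38, 33, 8, 38] -> max=38
step 7: append 5 -> window=[33, 8, 38, 5] -> max=38
step 8: append 10 -> window=[8, 38, 5, 10] -> max=38
step 9: append 40 -> window=[38, 5, 10, 40] -> max=40
step 10: append 29 -> window=[5, 10, 40, 29] -> max=40
step 11: append 18 -> window=[10, 40, 29, 18] -> max=40
Window #8 max = 40

Answer: 40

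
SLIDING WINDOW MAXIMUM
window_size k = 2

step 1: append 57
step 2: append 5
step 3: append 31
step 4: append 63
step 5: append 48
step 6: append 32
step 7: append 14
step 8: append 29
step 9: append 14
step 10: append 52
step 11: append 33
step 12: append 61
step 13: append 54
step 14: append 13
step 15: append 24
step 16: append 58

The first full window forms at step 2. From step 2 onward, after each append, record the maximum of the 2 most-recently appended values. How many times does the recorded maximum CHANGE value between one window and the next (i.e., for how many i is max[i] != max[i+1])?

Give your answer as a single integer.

step 1: append 57 -> window=[57] (not full yet)
step 2: append 5 -> window=[57, 5] -> max=57
step 3: append 31 -> window=[5, 31] -> max=31
step 4: append 63 -> window=[31, 63] -> max=63
step 5: append 48 -> window=[63, 48] -> max=63
step 6: append 32 -> window=[48, 32] -> max=48
step 7: append 14 -> window=[32, 14] -> max=32
step 8: append 29 -> window=[14, 29] -> max=29
step 9: append 14 -> window=[29, 14] -> max=29
step 10: append 52 -> window=[14, 52] -> max=52
step 11: append 33 -> window=[52, 33] -> max=52
step 12: append 61 -> window=[33, 61] -> max=61
step 13: append 54 -> window=[61, 54] -> max=61
step 14: append 13 -> window=[54, 13] -> max=54
step 15: append 24 -> window=[13, 24] -> max=24
step 16: append 58 -> window=[24, 58] -> max=58
Recorded maximums: 57 31 63 63 48 32 29 29 52 52 61 61 54 24 58
Changes between consecutive maximums: 10

Answer: 10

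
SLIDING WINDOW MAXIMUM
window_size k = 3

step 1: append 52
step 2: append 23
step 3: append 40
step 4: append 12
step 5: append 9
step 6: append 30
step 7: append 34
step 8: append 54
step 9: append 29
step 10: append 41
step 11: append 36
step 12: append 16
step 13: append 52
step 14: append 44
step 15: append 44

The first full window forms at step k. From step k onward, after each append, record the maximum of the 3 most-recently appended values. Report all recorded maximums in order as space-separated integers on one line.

Answer: 52 40 40 30 34 54 54 54 41 41 52 52 52

Derivation:
step 1: append 52 -> window=[52] (not full yet)
step 2: append 23 -> window=[52, 23] (not full yet)
step 3: append 40 -> window=[52, 23, 40] -> max=52
step 4: append 12 -> window=[23, 40, 12] -> max=40
step 5: append 9 -> window=[40, 12, 9] -> max=40
step 6: append 30 -> window=[12, 9, 30] -> max=30
step 7: append 34 -> window=[9, 30, 34] -> max=34
step 8: append 54 -> window=[30, 34, 54] -> max=54
step 9: append 29 -> window=[34, 54, 29] -> max=54
step 10: append 41 -> window=[54, 29, 41] -> max=54
step 11: append 36 -> window=[29, 41, 36] -> max=41
step 12: append 16 -> window=[41, 36, 16] -> max=41
step 13: append 52 -> window=[36, 16, 52] -> max=52
step 14: append 44 -> window=[16, 52, 44] -> max=52
step 15: append 44 -> window=[52, 44, 44] -> max=52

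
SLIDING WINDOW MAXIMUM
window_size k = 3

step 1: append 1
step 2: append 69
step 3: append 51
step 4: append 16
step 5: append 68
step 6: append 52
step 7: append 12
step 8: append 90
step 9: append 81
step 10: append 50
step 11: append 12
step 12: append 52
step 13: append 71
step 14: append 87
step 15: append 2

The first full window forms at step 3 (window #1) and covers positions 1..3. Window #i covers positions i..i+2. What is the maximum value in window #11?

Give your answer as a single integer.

step 1: append 1 -> window=[1] (not full yet)
step 2: append 69 -> window=[1, 69] (not full yet)
step 3: append 51 -> window=[1, 69, 51] -> max=69
step 4: append 16 -> window=[69, 51, 16] -> max=69
step 5: append 68 -> window=[51, 16, 68] -> max=68
step 6: append 52 -> window=[16, 68, 52] -> max=68
step 7: append 12 -> window=[68, 52, 12] -> max=68
step 8: append 90 -> window=[52, 12, 90] -> max=90
step 9: append 81 -> window=[12, 90, 81] -> max=90
step 10: append 50 -> window=[90, 81, 50] -> max=90
step 11: append 12 -> window=[81, 50, 12] -> max=81
step 12: append 52 -> window=[50, 12, 52] -> max=52
step 13: append 71 -> window=[12, 52, 71] -> max=71
Window #11 max = 71

Answer: 71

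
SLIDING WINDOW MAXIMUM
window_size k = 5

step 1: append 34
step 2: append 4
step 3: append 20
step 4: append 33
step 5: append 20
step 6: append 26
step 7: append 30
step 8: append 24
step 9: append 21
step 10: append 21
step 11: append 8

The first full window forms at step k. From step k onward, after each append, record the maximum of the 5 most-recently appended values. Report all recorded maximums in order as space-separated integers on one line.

step 1: append 34 -> window=[34] (not full yet)
step 2: append 4 -> window=[34, 4] (not full yet)
step 3: append 20 -> window=[34, 4, 20] (not full yet)
step 4: append 33 -> window=[34, 4, 20, 33] (not full yet)
step 5: append 20 -> window=[34, 4, 20, 33, 20] -> max=34
step 6: append 26 -> window=[4, 20, 33, 20, 26] -> max=33
step 7: append 30 -> window=[20, 33, 20, 26, 30] -> max=33
step 8: append 24 -> window=[33, 20, 26, 30, 24] -> max=33
step 9: append 21 -> window=[20, 26, 30, 24, 21] -> max=30
step 10: append 21 -> window=[26, 30, 24, 21, 21] -> max=30
step 11: append 8 -> window=[30, 24, 21, 21, 8] -> max=30

Answer: 34 33 33 33 30 30 30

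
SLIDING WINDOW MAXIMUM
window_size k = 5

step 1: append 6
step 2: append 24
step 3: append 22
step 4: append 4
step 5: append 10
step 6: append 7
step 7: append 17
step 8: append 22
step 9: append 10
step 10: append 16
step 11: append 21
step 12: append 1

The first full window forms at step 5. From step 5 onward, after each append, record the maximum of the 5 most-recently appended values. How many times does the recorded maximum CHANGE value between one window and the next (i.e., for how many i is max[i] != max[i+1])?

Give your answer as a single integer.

step 1: append 6 -> window=[6] (not full yet)
step 2: append 24 -> window=[6, 24] (not full yet)
step 3: append 22 -> window=[6, 24, 22] (not full yet)
step 4: append 4 -> window=[6, 24, 22, 4] (not full yet)
step 5: append 10 -> window=[6, 24, 22, 4, 10] -> max=24
step 6: append 7 -> window=[24, 22, 4, 10, 7] -> max=24
step 7: append 17 -> window=[22, 4, 10, 7, 17] -> max=22
step 8: append 22 -> window=[4, 10, 7, 17, 22] -> max=22
step 9: append 10 -> window=[10, 7, 17, 22, 10] -> max=22
step 10: append 16 -> window=[7, 17, 22, 10, 16] -> max=22
step 11: append 21 -> window=[17, 22, 10, 16, 21] -> max=22
step 12: append 1 -> window=[22, 10, 16, 21, 1] -> max=22
Recorded maximums: 24 24 22 22 22 22 22 22
Changes between consecutive maximums: 1

Answer: 1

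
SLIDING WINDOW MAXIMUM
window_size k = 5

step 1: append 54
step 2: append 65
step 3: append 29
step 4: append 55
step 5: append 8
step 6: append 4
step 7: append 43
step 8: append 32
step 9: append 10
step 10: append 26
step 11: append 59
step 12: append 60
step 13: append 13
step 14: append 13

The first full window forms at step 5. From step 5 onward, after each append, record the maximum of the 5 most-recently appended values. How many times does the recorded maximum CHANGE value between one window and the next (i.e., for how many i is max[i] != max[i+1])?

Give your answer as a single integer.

Answer: 4

Derivation:
step 1: append 54 -> window=[54] (not full yet)
step 2: append 65 -> window=[54, 65] (not full yet)
step 3: append 29 -> window=[54, 65, 29] (not full yet)
step 4: append 55 -> window=[54, 65, 29, 55] (not full yet)
step 5: append 8 -> window=[54, 65, 29, 55, 8] -> max=65
step 6: append 4 -> window=[65, 29, 55, 8, 4] -> max=65
step 7: append 43 -> window=[29, 55, 8, 4, 43] -> max=55
step 8: append 32 -> window=[55, 8, 4, 43, 32] -> max=55
step 9: append 10 -> window=[8, 4, 43, 32, 10] -> max=43
step 10: append 26 -> window=[4, 43, 32, 10, 26] -> max=43
step 11: append 59 -> window=[43, 32, 10, 26, 59] -> max=59
step 12: append 60 -> window=[32, 10, 26, 59, 60] -> max=60
step 13: append 13 -> window=[10, 26, 59, 60, 13] -> max=60
step 14: append 13 -> window=[26, 59, 60, 13, 13] -> max=60
Recorded maximums: 65 65 55 55 43 43 59 60 60 60
Changes between consecutive maximums: 4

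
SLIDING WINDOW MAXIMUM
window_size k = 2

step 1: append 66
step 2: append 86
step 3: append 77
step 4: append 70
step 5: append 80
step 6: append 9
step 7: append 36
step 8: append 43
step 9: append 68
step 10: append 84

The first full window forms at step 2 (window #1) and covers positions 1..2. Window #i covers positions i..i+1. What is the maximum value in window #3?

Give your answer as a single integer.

Answer: 77

Derivation:
step 1: append 66 -> window=[66] (not full yet)
step 2: append 86 -> window=[66, 86] -> max=86
step 3: append 77 -> window=[86, 77] -> max=86
step 4: append 70 -> window=[77, 70] -> max=77
Window #3 max = 77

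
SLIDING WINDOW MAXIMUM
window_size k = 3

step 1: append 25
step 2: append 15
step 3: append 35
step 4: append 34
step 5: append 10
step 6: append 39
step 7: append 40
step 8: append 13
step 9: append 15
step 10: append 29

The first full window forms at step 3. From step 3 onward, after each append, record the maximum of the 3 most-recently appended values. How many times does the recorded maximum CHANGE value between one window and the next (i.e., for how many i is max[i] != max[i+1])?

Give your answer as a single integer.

step 1: append 25 -> window=[25] (not full yet)
step 2: append 15 -> window=[25, 15] (not full yet)
step 3: append 35 -> window=[25, 15, 35] -> max=35
step 4: append 34 -> window=[15, 35, 34] -> max=35
step 5: append 10 -> window=[35, 34, 10] -> max=35
step 6: append 39 -> window=[34, 10, 39] -> max=39
step 7: append 40 -> window=[10, 39, 40] -> max=40
step 8: append 13 -> window=[39, 40, 13] -> max=40
step 9: append 15 -> window=[40, 13, 15] -> max=40
step 10: append 29 -> window=[13, 15, 29] -> max=29
Recorded maximums: 35 35 35 39 40 40 40 29
Changes between consecutive maximums: 3

Answer: 3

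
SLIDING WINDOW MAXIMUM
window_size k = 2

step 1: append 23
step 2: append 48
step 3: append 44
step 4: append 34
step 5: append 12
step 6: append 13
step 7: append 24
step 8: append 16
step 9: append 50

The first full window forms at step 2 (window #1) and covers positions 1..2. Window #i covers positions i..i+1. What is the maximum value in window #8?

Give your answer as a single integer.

Answer: 50

Derivation:
step 1: append 23 -> window=[23] (not full yet)
step 2: append 48 -> window=[23, 48] -> max=48
step 3: append 44 -> window=[48, 44] -> max=48
step 4: append 34 -> window=[44, 34] -> max=44
step 5: append 12 -> window=[34, 12] -> max=34
step 6: append 13 -> window=[12, 13] -> max=13
step 7: append 24 -> window=[13, 24] -> max=24
step 8: append 16 -> window=[24, 16] -> max=24
step 9: append 50 -> window=[16, 50] -> max=50
Window #8 max = 50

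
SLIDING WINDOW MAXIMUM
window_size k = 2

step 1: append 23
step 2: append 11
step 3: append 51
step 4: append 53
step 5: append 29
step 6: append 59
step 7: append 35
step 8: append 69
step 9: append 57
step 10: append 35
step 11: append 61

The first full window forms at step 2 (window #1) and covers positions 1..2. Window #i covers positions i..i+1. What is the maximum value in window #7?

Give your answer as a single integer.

Answer: 69

Derivation:
step 1: append 23 -> window=[23] (not full yet)
step 2: append 11 -> window=[23, 11] -> max=23
step 3: append 51 -> window=[11, 51] -> max=51
step 4: append 53 -> window=[51, 53] -> max=53
step 5: append 29 -> window=[53, 29] -> max=53
step 6: append 59 -> window=[29, 59] -> max=59
step 7: append 35 -> window=[59, 35] -> max=59
step 8: append 69 -> window=[35, 69] -> max=69
Window #7 max = 69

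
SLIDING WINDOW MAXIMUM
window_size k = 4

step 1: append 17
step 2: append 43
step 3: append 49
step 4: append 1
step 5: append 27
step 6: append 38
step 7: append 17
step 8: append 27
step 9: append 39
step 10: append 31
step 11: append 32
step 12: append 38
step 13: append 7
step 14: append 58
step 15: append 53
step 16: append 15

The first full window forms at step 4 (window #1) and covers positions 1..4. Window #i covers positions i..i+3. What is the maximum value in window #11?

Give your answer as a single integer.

step 1: append 17 -> window=[17] (not full yet)
step 2: append 43 -> window=[17, 43] (not full yet)
step 3: append 49 -> window=[17, 43, 49] (not full yet)
step 4: append 1 -> window=[17, 43, 49, 1] -> max=49
step 5: append 27 -> window=[43, 49, 1, 27] -> max=49
step 6: append 38 -> window=[49, 1, 27, 38] -> max=49
step 7: append 17 -> window=[1, 27, 38, 17] -> max=38
step 8: append 27 -> window=[27, 38, 17, 27] -> max=38
step 9: append 39 -> window=[38, 17, 27, 39] -> max=39
step 10: append 31 -> window=[17, 27, 39, 31] -> max=39
step 11: append 32 -> window=[27, 39, 31, 32] -> max=39
step 12: append 38 -> window=[39, 31, 32, 38] -> max=39
step 13: append 7 -> window=[31, 32, 38, 7] -> max=38
step 14: append 58 -> window=[32, 38, 7, 58] -> max=58
Window #11 max = 58

Answer: 58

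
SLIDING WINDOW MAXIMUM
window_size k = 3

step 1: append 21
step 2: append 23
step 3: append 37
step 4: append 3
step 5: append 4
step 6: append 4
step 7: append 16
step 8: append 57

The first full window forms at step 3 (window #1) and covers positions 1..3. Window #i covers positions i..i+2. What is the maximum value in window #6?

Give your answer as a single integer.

step 1: append 21 -> window=[21] (not full yet)
step 2: append 23 -> window=[21, 23] (not full yet)
step 3: append 37 -> window=[21, 23, 37] -> max=37
step 4: append 3 -> window=[23, 37, 3] -> max=37
step 5: append 4 -> window=[37, 3, 4] -> max=37
step 6: append 4 -> window=[3, 4, 4] -> max=4
step 7: append 16 -> window=[4, 4, 16] -> max=16
step 8: append 57 -> window=[4, 16, 57] -> max=57
Window #6 max = 57

Answer: 57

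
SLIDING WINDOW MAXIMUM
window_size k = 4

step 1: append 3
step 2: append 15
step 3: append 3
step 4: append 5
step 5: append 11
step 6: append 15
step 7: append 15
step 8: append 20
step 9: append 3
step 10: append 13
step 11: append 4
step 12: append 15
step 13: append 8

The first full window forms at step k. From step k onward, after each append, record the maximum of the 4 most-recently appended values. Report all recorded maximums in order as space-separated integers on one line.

Answer: 15 15 15 15 20 20 20 20 15 15

Derivation:
step 1: append 3 -> window=[3] (not full yet)
step 2: append 15 -> window=[3, 15] (not full yet)
step 3: append 3 -> window=[3, 15, 3] (not full yet)
step 4: append 5 -> window=[3, 15, 3, 5] -> max=15
step 5: append 11 -> window=[15, 3, 5, 11] -> max=15
step 6: append 15 -> window=[3, 5, 11, 15] -> max=15
step 7: append 15 -> window=[5, 11, 15, 15] -> max=15
step 8: append 20 -> window=[11, 15, 15, 20] -> max=20
step 9: append 3 -> window=[15, 15, 20, 3] -> max=20
step 10: append 13 -> window=[15, 20, 3, 13] -> max=20
step 11: append 4 -> window=[20, 3, 13, 4] -> max=20
step 12: append 15 -> window=[3, 13, 4, 15] -> max=15
step 13: append 8 -> window=[13, 4, 15, 8] -> max=15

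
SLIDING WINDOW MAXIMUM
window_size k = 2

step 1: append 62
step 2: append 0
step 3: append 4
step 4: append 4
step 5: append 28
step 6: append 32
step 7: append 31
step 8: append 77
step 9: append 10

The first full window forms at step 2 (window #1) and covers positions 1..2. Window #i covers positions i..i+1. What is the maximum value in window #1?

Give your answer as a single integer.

step 1: append 62 -> window=[62] (not full yet)
step 2: append 0 -> window=[62, 0] -> max=62
Window #1 max = 62

Answer: 62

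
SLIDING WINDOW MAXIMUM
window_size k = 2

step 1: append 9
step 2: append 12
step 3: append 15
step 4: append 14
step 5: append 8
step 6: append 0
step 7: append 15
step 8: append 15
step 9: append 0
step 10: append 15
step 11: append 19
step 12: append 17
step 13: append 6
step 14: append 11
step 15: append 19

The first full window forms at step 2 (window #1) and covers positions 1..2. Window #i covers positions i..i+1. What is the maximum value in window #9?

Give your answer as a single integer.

Answer: 15

Derivation:
step 1: append 9 -> window=[9] (not full yet)
step 2: append 12 -> window=[9, 12] -> max=12
step 3: append 15 -> window=[12, 15] -> max=15
step 4: append 14 -> window=[15, 14] -> max=15
step 5: append 8 -> window=[14, 8] -> max=14
step 6: append 0 -> window=[8, 0] -> max=8
step 7: append 15 -> window=[0, 15] -> max=15
step 8: append 15 -> window=[15, 15] -> max=15
step 9: append 0 -> window=[15, 0] -> max=15
step 10: append 15 -> window=[0, 15] -> max=15
Window #9 max = 15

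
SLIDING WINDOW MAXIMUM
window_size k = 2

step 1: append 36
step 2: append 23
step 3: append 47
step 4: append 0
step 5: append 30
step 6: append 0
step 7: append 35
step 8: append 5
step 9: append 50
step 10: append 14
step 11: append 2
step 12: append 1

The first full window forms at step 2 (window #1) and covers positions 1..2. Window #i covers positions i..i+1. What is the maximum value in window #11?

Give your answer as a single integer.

Answer: 2

Derivation:
step 1: append 36 -> window=[36] (not full yet)
step 2: append 23 -> window=[36, 23] -> max=36
step 3: append 47 -> window=[23, 47] -> max=47
step 4: append 0 -> window=[47, 0] -> max=47
step 5: append 30 -> window=[0, 30] -> max=30
step 6: append 0 -> window=[30, 0] -> max=30
step 7: append 35 -> window=[0, 35] -> max=35
step 8: append 5 -> window=[35, 5] -> max=35
step 9: append 50 -> window=[5, 50] -> max=50
step 10: append 14 -> window=[50, 14] -> max=50
step 11: append 2 -> window=[14, 2] -> max=14
step 12: append 1 -> window=[2, 1] -> max=2
Window #11 max = 2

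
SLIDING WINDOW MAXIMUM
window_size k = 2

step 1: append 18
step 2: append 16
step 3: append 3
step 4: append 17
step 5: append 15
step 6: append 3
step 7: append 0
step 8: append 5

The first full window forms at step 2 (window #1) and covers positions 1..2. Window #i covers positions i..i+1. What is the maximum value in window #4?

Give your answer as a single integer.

Answer: 17

Derivation:
step 1: append 18 -> window=[18] (not full yet)
step 2: append 16 -> window=[18, 16] -> max=18
step 3: append 3 -> window=[16, 3] -> max=16
step 4: append 17 -> window=[3, 17] -> max=17
step 5: append 15 -> window=[17, 15] -> max=17
Window #4 max = 17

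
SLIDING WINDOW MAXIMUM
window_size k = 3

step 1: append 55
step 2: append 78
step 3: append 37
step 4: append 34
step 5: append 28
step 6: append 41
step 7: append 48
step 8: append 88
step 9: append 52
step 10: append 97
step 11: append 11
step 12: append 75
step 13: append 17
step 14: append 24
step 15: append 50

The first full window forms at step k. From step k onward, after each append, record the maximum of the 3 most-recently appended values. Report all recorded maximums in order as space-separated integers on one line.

Answer: 78 78 37 41 48 88 88 97 97 97 75 75 50

Derivation:
step 1: append 55 -> window=[55] (not full yet)
step 2: append 78 -> window=[55, 78] (not full yet)
step 3: append 37 -> window=[55, 78, 37] -> max=78
step 4: append 34 -> window=[78, 37, 34] -> max=78
step 5: append 28 -> window=[37, 34, 28] -> max=37
step 6: append 41 -> window=[34, 28, 41] -> max=41
step 7: append 48 -> window=[28, 41, 48] -> max=48
step 8: append 88 -> window=[41, 48, 88] -> max=88
step 9: append 52 -> window=[48, 88, 52] -> max=88
step 10: append 97 -> window=[88, 52, 97] -> max=97
step 11: append 11 -> window=[52, 97, 11] -> max=97
step 12: append 75 -> window=[97, 11, 75] -> max=97
step 13: append 17 -> window=[11, 75, 17] -> max=75
step 14: append 24 -> window=[75, 17, 24] -> max=75
step 15: append 50 -> window=[17, 24, 50] -> max=50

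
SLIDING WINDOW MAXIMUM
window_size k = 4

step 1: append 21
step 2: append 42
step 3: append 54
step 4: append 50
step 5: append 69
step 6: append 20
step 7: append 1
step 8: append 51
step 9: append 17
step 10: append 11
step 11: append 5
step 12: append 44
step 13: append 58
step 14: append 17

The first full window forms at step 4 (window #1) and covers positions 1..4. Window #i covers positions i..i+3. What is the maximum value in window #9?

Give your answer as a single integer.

step 1: append 21 -> window=[21] (not full yet)
step 2: append 42 -> window=[21, 42] (not full yet)
step 3: append 54 -> window=[21, 42, 54] (not full yet)
step 4: append 50 -> window=[21, 42, 54, 50] -> max=54
step 5: append 69 -> window=[42, 54, 50, 69] -> max=69
step 6: append 20 -> window=[54, 50, 69, 20] -> max=69
step 7: append 1 -> window=[50, 69, 20, 1] -> max=69
step 8: append 51 -> window=[69, 20, 1, 51] -> max=69
step 9: append 17 -> window=[20, 1, 51, 17] -> max=51
step 10: append 11 -> window=[1, 51, 17, 11] -> max=51
step 11: append 5 -> window=[51, 17, 11, 5] -> max=51
step 12: append 44 -> window=[17, 11, 5, 44] -> max=44
Window #9 max = 44

Answer: 44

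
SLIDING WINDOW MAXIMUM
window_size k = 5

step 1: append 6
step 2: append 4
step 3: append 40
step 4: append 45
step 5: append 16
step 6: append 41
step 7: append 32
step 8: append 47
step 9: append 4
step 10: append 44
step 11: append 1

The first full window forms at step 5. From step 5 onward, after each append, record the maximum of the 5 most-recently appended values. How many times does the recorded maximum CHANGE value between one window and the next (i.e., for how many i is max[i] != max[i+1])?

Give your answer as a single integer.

step 1: append 6 -> window=[6] (not full yet)
step 2: append 4 -> window=[6, 4] (not full yet)
step 3: append 40 -> window=[6, 4, 40] (not full yet)
step 4: append 45 -> window=[6, 4, 40, 45] (not full yet)
step 5: append 16 -> window=[6, 4, 40, 45, 16] -> max=45
step 6: append 41 -> window=[4, 40, 45, 16, 41] -> max=45
step 7: append 32 -> window=[40, 45, 16, 41, 32] -> max=45
step 8: append 47 -> window=[45, 16, 41, 32, 47] -> max=47
step 9: append 4 -> window=[16, 41, 32, 47, 4] -> max=47
step 10: append 44 -> window=[41, 32, 47, 4, 44] -> max=47
step 11: append 1 -> window=[32, 47, 4, 44, 1] -> max=47
Recorded maximums: 45 45 45 47 47 47 47
Changes between consecutive maximums: 1

Answer: 1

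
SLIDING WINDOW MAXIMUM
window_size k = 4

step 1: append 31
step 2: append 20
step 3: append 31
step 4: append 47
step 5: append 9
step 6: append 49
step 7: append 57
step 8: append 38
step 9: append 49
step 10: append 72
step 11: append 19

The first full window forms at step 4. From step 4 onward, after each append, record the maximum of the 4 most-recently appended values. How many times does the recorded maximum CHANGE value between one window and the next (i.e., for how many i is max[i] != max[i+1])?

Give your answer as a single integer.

Answer: 3

Derivation:
step 1: append 31 -> window=[31] (not full yet)
step 2: append 20 -> window=[31, 20] (not full yet)
step 3: append 31 -> window=[31, 20, 31] (not full yet)
step 4: append 47 -> window=[31, 20, 31, 47] -> max=47
step 5: append 9 -> window=[20, 31, 47, 9] -> max=47
step 6: append 49 -> window=[31, 47, 9, 49] -> max=49
step 7: append 57 -> window=[47, 9, 49, 57] -> max=57
step 8: append 38 -> window=[9, 49, 57, 38] -> max=57
step 9: append 49 -> window=[49, 57, 38, 49] -> max=57
step 10: append 72 -> window=[57, 38, 49, 72] -> max=72
step 11: append 19 -> window=[38, 49, 72, 19] -> max=72
Recorded maximums: 47 47 49 57 57 57 72 72
Changes between consecutive maximums: 3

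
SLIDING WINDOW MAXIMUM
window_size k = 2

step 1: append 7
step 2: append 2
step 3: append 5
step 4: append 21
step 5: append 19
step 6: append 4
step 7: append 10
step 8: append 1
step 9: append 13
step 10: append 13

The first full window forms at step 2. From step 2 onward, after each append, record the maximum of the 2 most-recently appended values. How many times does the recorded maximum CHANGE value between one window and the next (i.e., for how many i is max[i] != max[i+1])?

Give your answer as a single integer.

step 1: append 7 -> window=[7] (not full yet)
step 2: append 2 -> window=[7, 2] -> max=7
step 3: append 5 -> window=[2, 5] -> max=5
step 4: append 21 -> window=[5, 21] -> max=21
step 5: append 19 -> window=[21, 19] -> max=21
step 6: append 4 -> window=[19, 4] -> max=19
step 7: append 10 -> window=[4, 10] -> max=10
step 8: append 1 -> window=[10, 1] -> max=10
step 9: append 13 -> window=[1, 13] -> max=13
step 10: append 13 -> window=[13, 13] -> max=13
Recorded maximums: 7 5 21 21 19 10 10 13 13
Changes between consecutive maximums: 5

Answer: 5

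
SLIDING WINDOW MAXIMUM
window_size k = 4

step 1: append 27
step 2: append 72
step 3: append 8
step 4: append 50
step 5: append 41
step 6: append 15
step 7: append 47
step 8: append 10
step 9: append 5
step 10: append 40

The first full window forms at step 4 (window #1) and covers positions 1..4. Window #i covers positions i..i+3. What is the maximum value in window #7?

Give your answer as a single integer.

Answer: 47

Derivation:
step 1: append 27 -> window=[27] (not full yet)
step 2: append 72 -> window=[27, 72] (not full yet)
step 3: append 8 -> window=[27, 72, 8] (not full yet)
step 4: append 50 -> window=[27, 72, 8, 50] -> max=72
step 5: append 41 -> window=[72, 8, 50, 41] -> max=72
step 6: append 15 -> window=[8, 50, 41, 15] -> max=50
step 7: append 47 -> window=[50, 41, 15, 47] -> max=50
step 8: append 10 -> window=[41, 15, 47, 10] -> max=47
step 9: append 5 -> window=[15, 47, 10, 5] -> max=47
step 10: append 40 -> window=[47, 10, 5, 40] -> max=47
Window #7 max = 47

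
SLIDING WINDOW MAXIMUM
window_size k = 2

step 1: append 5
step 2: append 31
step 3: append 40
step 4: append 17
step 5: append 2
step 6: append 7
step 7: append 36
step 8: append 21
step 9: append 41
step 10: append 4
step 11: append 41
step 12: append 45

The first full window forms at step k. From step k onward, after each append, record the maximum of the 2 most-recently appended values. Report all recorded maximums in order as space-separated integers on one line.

Answer: 31 40 40 17 7 36 36 41 41 41 45

Derivation:
step 1: append 5 -> window=[5] (not full yet)
step 2: append 31 -> window=[5, 31] -> max=31
step 3: append 40 -> window=[31, 40] -> max=40
step 4: append 17 -> window=[40, 17] -> max=40
step 5: append 2 -> window=[17, 2] -> max=17
step 6: append 7 -> window=[2, 7] -> max=7
step 7: append 36 -> window=[7, 36] -> max=36
step 8: append 21 -> window=[36, 21] -> max=36
step 9: append 41 -> window=[21, 41] -> max=41
step 10: append 4 -> window=[41, 4] -> max=41
step 11: append 41 -> window=[4, 41] -> max=41
step 12: append 45 -> window=[41, 45] -> max=45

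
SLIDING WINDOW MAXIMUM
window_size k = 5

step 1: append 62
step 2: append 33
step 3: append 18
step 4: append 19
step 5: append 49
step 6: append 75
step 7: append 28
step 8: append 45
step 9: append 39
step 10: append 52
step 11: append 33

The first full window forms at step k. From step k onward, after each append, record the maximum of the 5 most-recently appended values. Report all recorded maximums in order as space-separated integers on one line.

Answer: 62 75 75 75 75 75 52

Derivation:
step 1: append 62 -> window=[62] (not full yet)
step 2: append 33 -> window=[62, 33] (not full yet)
step 3: append 18 -> window=[62, 33, 18] (not full yet)
step 4: append 19 -> window=[62, 33, 18, 19] (not full yet)
step 5: append 49 -> window=[62, 33, 18, 19, 49] -> max=62
step 6: append 75 -> window=[33, 18, 19, 49, 75] -> max=75
step 7: append 28 -> window=[18, 19, 49, 75, 28] -> max=75
step 8: append 45 -> window=[19, 49, 75, 28, 45] -> max=75
step 9: append 39 -> window=[49, 75, 28, 45, 39] -> max=75
step 10: append 52 -> window=[75, 28, 45, 39, 52] -> max=75
step 11: append 33 -> window=[28, 45, 39, 52, 33] -> max=52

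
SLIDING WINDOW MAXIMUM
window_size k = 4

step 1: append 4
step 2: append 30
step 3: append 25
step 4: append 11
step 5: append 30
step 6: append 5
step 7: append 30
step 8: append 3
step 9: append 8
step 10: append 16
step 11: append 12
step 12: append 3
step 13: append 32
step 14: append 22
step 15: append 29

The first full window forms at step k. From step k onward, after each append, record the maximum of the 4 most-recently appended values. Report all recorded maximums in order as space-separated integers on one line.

step 1: append 4 -> window=[4] (not full yet)
step 2: append 30 -> window=[4, 30] (not full yet)
step 3: append 25 -> window=[4, 30, 25] (not full yet)
step 4: append 11 -> window=[4, 30, 25, 11] -> max=30
step 5: append 30 -> window=[30, 25, 11, 30] -> max=30
step 6: append 5 -> window=[25, 11, 30, 5] -> max=30
step 7: append 30 -> window=[11, 30, 5, 30] -> max=30
step 8: append 3 -> window=[30, 5, 30, 3] -> max=30
step 9: append 8 -> window=[5, 30, 3, 8] -> max=30
step 10: append 16 -> window=[30, 3, 8, 16] -> max=30
step 11: append 12 -> window=[3, 8, 16, 12] -> max=16
step 12: append 3 -> window=[8, 16, 12, 3] -> max=16
step 13: append 32 -> window=[16, 12, 3, 32] -> max=32
step 14: append 22 -> window=[12, 3, 32, 22] -> max=32
step 15: append 29 -> window=[3, 32, 22, 29] -> max=32

Answer: 30 30 30 30 30 30 30 16 16 32 32 32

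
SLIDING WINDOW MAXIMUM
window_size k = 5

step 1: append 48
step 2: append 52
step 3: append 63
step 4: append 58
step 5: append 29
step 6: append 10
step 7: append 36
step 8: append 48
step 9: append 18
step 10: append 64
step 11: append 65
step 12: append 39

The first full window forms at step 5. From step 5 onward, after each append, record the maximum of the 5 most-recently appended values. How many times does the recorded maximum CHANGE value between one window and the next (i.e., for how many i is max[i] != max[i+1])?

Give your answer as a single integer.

step 1: append 48 -> window=[48] (not full yet)
step 2: append 52 -> window=[48, 52] (not full yet)
step 3: append 63 -> window=[48, 52, 63] (not full yet)
step 4: append 58 -> window=[48, 52, 63, 58] (not full yet)
step 5: append 29 -> window=[48, 52, 63, 58, 29] -> max=63
step 6: append 10 -> window=[52, 63, 58, 29, 10] -> max=63
step 7: append 36 -> window=[63, 58, 29, 10, 36] -> max=63
step 8: append 48 -> window=[58, 29, 10, 36, 48] -> max=58
step 9: append 18 -> window=[29, 10, 36, 48, 18] -> max=48
step 10: append 64 -> window=[10, 36, 48, 18, 64] -> max=64
step 11: append 65 -> window=[36, 48, 18, 64, 65] -> max=65
step 12: append 39 -> window=[48, 18, 64, 65, 39] -> max=65
Recorded maximums: 63 63 63 58 48 64 65 65
Changes between consecutive maximums: 4

Answer: 4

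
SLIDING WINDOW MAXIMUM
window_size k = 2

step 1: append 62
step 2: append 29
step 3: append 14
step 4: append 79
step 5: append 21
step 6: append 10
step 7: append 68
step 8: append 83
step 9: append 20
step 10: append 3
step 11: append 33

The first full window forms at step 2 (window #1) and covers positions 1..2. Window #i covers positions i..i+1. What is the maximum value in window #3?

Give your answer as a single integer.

Answer: 79

Derivation:
step 1: append 62 -> window=[62] (not full yet)
step 2: append 29 -> window=[62, 29] -> max=62
step 3: append 14 -> window=[29, 14] -> max=29
step 4: append 79 -> window=[14, 79] -> max=79
Window #3 max = 79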